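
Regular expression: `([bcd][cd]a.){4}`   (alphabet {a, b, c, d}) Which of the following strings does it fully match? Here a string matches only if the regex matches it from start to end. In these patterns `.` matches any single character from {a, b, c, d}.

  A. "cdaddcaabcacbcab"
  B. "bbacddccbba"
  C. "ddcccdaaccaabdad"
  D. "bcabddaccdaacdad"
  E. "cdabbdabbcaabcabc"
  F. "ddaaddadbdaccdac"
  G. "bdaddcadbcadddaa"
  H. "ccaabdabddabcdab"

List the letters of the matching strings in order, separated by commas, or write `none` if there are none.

A, D, F, G, H

A → match
B → no match
C → no match
D → match
E → no match
F → match
G → match
H → match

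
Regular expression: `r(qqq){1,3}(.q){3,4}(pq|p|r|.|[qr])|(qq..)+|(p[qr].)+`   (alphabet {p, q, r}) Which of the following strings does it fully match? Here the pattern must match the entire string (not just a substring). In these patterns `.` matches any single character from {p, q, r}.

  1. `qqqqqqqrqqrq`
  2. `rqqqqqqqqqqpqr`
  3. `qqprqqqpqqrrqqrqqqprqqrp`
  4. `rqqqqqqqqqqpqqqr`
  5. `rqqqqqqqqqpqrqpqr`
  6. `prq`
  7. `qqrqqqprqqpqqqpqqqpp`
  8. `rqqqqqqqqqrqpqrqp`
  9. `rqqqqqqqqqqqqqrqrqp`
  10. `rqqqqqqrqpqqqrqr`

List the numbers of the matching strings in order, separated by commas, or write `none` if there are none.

1 → match
2 → match
3 → match
4 → match
5 → match
6 → match
7 → match
8 → match
9 → match
10 → match

1, 2, 3, 4, 5, 6, 7, 8, 9, 10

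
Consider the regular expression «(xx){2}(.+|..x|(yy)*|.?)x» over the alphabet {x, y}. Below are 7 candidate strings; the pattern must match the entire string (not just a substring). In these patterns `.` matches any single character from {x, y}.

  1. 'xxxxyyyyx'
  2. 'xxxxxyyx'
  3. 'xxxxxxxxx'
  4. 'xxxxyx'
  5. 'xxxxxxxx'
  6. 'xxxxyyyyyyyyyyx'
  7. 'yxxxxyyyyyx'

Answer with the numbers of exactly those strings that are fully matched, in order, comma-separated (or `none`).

1, 2, 3, 4, 5, 6

1 → match
2 → match
3 → match
4 → match
5 → match
6 → match
7 → no match — must start with 'xx'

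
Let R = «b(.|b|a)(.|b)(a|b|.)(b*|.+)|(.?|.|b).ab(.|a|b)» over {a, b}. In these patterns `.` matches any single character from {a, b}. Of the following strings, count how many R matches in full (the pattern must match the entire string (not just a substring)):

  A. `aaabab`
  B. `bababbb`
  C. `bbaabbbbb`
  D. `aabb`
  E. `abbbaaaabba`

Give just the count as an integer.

3

A → no match
B → match
C → match
D → match
E → no match
Total matched: 3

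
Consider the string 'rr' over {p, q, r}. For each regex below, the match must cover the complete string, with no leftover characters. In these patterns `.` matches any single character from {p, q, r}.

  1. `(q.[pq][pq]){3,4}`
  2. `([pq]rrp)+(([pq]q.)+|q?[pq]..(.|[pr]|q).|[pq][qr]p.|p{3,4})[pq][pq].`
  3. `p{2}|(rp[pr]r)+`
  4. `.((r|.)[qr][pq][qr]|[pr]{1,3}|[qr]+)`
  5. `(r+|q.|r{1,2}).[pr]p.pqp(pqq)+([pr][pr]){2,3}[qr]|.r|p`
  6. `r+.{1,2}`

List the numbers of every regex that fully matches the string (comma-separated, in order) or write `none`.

1 → no match — must start with 'q'
2 → no match
3 → no match
4 → match
5 → match
6 → match

4, 5, 6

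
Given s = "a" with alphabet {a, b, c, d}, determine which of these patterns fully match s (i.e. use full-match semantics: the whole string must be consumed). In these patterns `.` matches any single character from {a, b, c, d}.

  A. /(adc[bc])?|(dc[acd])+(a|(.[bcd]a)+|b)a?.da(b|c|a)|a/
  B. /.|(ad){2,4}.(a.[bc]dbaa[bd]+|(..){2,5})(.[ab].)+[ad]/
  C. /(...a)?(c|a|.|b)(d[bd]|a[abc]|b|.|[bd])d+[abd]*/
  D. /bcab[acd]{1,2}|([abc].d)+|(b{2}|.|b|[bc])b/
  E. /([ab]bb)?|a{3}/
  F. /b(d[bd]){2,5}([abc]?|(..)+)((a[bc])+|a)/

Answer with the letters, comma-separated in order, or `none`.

A, B

A → match
B → match
C → no match
D → no match
E → no match
F → no match — must start with "bd"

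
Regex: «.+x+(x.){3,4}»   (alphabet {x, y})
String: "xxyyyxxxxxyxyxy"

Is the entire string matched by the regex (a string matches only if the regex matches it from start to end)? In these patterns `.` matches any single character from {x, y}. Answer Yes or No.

Yes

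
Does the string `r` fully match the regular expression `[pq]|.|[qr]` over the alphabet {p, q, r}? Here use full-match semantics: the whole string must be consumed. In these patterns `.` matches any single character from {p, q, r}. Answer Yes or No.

Yes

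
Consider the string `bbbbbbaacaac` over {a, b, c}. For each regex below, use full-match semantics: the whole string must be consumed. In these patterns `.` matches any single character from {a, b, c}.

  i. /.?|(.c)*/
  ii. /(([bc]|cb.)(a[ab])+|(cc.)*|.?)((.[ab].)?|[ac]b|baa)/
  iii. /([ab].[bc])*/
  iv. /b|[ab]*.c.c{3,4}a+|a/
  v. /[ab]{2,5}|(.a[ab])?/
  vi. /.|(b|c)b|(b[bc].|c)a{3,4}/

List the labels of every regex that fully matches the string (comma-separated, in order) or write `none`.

iii

i → no match
ii → no match
iii → match
iv → no match
v → no match
vi → no match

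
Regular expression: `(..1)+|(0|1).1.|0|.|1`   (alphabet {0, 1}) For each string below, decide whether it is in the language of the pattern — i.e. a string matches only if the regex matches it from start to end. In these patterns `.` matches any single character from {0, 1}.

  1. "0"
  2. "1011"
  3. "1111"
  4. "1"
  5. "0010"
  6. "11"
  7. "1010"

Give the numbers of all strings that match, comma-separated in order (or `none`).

1 → match
2 → match
3 → match
4 → match
5 → match
6 → no match
7 → match

1, 2, 3, 4, 5, 7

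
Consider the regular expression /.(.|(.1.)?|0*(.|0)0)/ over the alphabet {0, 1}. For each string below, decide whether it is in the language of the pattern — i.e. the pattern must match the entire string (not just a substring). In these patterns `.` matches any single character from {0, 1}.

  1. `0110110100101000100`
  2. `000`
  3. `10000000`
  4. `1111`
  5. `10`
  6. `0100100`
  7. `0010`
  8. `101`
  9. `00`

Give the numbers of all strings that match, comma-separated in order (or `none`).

2, 3, 4, 5, 7, 9

1 → no match
2 → match
3 → match
4 → match
5 → match
6 → no match
7 → match
8 → no match
9 → match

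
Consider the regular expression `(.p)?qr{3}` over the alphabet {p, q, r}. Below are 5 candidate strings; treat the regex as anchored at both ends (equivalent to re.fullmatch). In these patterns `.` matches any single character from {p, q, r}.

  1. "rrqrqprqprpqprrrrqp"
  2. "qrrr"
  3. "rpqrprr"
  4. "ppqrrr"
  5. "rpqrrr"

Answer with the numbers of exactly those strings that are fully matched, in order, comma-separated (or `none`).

2, 4, 5

1 → no match — must end with "r"
2. "qrrr" → match
3. "rpqrprr" → no match
4. "ppqrrr" → match
5. "rpqrrr" → match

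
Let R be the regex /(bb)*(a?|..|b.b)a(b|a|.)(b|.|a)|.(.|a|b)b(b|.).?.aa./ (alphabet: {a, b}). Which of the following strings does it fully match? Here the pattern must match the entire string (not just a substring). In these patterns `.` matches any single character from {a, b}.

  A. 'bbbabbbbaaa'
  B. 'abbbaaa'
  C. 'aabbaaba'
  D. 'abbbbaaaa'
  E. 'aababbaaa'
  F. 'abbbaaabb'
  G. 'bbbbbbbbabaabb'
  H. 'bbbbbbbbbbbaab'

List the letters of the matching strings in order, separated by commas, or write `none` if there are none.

D, E, H

A → no match
B → no match
C → no match
D → match
E → match
F → no match
G → no match
H → match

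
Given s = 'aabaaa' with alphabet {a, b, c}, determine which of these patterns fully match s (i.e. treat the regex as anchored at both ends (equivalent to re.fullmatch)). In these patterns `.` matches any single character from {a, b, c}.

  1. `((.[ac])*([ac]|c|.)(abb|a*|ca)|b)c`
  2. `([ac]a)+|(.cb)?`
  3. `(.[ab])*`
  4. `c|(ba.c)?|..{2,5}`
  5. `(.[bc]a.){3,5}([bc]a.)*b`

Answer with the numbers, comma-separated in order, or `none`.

3, 4

1 → no match — must end with 'c'
2 → no match
3 → match
4 → match
5 → no match — must end with 'b'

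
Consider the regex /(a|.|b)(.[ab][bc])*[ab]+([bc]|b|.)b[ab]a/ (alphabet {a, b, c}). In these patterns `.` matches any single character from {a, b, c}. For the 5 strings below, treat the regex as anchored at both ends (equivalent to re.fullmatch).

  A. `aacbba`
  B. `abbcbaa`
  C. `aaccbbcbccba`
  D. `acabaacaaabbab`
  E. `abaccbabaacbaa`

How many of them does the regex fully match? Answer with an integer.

2

A → match
B → match
C → no match
D → no match — must end with `a`
E → no match
Total matched: 2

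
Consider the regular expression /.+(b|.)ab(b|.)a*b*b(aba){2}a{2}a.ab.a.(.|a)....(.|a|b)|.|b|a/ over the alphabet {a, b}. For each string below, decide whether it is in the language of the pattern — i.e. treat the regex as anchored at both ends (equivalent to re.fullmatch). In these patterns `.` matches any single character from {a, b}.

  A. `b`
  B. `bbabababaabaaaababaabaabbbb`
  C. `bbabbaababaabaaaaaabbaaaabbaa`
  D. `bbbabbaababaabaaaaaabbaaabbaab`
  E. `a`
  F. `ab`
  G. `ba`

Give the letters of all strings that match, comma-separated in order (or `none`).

A. `b` → match
B → match
C → match
D → match
E. `a` → match
F. `ab` → no match
G. `ba` → no match

A, B, C, D, E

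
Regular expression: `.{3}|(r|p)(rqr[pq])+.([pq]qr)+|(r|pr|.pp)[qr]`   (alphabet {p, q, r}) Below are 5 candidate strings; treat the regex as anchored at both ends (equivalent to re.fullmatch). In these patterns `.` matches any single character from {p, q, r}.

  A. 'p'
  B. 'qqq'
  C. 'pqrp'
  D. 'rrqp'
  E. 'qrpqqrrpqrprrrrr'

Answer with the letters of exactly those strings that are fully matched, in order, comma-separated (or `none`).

B

A. 'p' → no match
B. 'qqq' → match
C. 'pqrp' → no match
D. 'rrqp' → no match
E → no match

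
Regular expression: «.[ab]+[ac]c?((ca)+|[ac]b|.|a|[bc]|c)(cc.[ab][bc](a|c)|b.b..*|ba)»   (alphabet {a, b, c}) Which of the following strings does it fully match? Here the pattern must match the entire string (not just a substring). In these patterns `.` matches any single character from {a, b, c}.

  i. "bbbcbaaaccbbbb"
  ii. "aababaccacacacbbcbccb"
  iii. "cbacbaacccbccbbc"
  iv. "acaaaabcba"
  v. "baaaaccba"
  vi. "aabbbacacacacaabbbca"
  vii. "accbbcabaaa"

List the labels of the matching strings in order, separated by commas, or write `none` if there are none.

i → no match
ii → no match
iii → no match
iv. "acaaaabcba" → no match
v. "baaaaccba" → match
vi → no match
vii. "accbbcabaaa" → no match

v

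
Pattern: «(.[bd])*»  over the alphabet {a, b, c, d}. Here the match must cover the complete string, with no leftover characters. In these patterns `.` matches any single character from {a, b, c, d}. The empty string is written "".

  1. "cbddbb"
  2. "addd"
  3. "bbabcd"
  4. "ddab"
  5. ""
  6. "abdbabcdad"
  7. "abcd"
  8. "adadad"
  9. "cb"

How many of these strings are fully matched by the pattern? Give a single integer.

1 → match
2 → match
3 → match
4 → match
5 → match
6 → match
7 → match
8 → match
9 → match
Total matched: 9

9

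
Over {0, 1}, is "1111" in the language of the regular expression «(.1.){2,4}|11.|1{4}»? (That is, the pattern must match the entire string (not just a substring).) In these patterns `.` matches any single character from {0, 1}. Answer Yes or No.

Yes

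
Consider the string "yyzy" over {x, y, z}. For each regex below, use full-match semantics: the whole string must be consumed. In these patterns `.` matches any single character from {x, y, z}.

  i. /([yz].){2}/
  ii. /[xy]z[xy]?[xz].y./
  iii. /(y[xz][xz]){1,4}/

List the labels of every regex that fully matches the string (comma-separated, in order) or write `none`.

i

i → match
ii → no match
iii → no match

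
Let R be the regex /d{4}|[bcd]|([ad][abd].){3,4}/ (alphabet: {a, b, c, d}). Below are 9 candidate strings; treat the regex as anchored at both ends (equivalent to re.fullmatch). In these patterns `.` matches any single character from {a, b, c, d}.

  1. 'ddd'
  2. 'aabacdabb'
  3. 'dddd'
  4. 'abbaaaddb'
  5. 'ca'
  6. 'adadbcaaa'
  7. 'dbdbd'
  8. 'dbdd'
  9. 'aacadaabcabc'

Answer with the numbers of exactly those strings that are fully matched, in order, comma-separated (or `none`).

1. 'ddd' → no match
2. 'aabacdabb' → no match
3. 'dddd' → match
4. 'abbaaaddb' → match
5. 'ca' → no match
6. 'adadbcaaa' → match
7. 'dbdbd' → no match
8. 'dbdd' → no match
9. 'aacadaabcabc' → match

3, 4, 6, 9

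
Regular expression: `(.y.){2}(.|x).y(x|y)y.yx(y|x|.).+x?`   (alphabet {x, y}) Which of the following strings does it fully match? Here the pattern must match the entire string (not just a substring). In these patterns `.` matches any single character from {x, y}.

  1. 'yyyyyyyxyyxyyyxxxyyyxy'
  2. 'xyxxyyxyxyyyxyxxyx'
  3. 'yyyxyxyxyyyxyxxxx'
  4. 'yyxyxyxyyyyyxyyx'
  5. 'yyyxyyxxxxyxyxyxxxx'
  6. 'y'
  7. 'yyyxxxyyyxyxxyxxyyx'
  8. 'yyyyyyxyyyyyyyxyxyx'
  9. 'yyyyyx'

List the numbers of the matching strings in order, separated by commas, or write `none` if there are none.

1 → no match
2 → no match
3 → match
4 → no match
5 → no match
6 → no match
7 → no match
8 → no match
9 → no match

3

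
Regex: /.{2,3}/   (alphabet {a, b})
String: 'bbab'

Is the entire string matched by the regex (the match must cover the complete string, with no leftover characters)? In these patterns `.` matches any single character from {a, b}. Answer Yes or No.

No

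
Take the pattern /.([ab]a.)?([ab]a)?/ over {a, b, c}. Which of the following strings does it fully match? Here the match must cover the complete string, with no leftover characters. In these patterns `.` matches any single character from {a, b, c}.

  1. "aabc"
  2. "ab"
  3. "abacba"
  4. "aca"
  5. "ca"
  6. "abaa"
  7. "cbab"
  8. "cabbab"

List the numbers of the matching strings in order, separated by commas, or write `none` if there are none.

1 → no match
2 → no match
3 → match
4 → no match
5 → no match
6 → match
7 → match
8 → no match

3, 6, 7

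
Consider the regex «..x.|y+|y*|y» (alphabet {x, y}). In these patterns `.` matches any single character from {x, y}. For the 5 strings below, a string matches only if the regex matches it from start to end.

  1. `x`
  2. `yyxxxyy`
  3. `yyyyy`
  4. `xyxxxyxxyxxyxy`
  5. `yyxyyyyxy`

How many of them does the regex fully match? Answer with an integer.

1 → no match
2 → no match
3 → match
4 → no match
5 → no match
Total matched: 1

1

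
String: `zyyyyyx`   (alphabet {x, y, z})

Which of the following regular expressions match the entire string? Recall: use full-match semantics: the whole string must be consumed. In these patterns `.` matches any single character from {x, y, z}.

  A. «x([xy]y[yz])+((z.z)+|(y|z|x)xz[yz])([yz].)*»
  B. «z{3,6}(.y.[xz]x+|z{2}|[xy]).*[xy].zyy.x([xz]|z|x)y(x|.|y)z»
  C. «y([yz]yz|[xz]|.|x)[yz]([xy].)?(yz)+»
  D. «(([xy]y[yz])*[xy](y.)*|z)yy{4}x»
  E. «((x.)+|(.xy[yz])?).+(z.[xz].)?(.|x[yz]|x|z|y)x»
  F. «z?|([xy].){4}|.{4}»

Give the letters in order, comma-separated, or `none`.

D, E

A → no match — must start with `x`
B → no match — must end with `z`
C → no match — must start with `y`
D → match
E → match
F → no match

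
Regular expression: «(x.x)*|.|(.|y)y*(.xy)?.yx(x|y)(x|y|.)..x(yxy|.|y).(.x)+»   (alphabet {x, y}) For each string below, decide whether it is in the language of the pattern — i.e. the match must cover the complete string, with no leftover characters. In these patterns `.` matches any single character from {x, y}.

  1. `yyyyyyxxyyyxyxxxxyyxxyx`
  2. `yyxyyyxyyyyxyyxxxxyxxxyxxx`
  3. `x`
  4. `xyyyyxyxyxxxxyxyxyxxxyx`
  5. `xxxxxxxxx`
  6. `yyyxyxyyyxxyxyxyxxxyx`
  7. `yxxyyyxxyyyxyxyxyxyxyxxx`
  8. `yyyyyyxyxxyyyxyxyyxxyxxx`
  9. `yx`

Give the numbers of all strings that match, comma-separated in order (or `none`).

1 → match
2 → match
3 → match
4 → match
5 → match
6 → match
7 → match
8 → match
9 → no match

1, 2, 3, 4, 5, 6, 7, 8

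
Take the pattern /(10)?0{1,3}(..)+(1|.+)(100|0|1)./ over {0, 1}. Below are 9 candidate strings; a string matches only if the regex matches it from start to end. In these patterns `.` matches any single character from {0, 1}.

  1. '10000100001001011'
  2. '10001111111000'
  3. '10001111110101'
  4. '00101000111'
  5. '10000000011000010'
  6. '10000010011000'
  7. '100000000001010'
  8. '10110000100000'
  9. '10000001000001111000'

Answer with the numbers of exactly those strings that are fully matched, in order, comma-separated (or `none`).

1, 2, 3, 4, 5, 6, 7, 9

1 → match
2 → match
3 → match
4 → match
5 → match
6 → match
7 → match
8 → no match
9 → match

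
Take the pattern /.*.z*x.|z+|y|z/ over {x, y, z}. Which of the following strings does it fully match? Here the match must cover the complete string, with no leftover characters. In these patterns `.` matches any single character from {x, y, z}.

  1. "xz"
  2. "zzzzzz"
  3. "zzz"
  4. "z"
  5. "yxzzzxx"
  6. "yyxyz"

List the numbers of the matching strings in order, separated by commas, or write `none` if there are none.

1 → no match
2 → match
3 → match
4 → match
5 → match
6 → no match

2, 3, 4, 5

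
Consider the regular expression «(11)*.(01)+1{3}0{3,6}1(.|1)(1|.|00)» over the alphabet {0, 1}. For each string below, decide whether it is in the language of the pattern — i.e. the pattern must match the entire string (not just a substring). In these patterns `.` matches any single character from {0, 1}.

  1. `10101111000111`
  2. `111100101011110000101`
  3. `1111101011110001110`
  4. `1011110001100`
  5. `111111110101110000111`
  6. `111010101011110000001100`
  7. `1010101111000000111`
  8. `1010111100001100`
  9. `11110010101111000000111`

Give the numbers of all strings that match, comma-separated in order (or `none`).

1, 2, 4, 6, 7, 8, 9

1 → match
2 → match
3 → no match
4 → match
5 → no match
6 → match
7 → match
8 → match
9 → match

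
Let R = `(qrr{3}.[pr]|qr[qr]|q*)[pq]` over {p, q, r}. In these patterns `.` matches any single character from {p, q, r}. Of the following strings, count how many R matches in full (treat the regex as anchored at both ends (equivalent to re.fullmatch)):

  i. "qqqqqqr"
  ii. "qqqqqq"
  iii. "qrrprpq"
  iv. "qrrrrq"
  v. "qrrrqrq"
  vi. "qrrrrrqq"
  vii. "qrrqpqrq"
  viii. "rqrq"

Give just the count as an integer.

1

i → no match
ii → match
iii → no match
iv → no match
v → no match
vi → no match
vii → no match
viii → no match
Total matched: 1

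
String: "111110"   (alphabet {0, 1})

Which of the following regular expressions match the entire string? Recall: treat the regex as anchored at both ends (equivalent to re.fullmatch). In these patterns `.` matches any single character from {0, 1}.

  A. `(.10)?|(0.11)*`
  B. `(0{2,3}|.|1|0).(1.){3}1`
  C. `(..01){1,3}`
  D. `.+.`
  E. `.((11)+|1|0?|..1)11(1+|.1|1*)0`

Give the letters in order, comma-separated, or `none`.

D, E

A → no match
B → no match — must end with "1"
C → no match — must end with "01"
D → match
E → match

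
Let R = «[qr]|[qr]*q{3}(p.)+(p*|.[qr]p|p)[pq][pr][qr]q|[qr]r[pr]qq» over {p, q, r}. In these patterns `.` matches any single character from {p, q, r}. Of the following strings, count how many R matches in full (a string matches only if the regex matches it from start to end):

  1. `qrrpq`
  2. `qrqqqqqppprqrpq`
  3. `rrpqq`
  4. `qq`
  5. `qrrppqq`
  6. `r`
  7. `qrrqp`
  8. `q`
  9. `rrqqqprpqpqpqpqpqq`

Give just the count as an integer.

1 → no match
2 → no match
3 → match
4 → no match
5 → no match
6 → match
7 → no match
8 → match
9 → match
Total matched: 4

4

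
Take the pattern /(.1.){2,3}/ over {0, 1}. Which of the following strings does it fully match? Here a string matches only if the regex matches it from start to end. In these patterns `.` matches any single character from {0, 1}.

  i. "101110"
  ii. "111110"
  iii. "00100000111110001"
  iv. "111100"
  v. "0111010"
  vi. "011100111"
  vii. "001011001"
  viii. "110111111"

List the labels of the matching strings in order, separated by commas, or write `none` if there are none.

i → no match
ii → match
iii → no match
iv → no match
v → no match
vi → no match
vii → no match
viii → match

ii, viii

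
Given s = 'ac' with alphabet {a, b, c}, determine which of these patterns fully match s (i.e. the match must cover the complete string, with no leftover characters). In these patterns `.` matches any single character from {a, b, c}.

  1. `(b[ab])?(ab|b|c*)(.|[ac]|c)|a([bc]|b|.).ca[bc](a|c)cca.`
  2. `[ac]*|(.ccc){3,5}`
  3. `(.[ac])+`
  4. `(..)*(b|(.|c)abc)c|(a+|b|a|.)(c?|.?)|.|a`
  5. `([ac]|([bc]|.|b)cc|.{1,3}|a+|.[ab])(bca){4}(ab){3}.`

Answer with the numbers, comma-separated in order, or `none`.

2, 3, 4

1 → no match
2 → match
3 → match
4 → match
5 → no match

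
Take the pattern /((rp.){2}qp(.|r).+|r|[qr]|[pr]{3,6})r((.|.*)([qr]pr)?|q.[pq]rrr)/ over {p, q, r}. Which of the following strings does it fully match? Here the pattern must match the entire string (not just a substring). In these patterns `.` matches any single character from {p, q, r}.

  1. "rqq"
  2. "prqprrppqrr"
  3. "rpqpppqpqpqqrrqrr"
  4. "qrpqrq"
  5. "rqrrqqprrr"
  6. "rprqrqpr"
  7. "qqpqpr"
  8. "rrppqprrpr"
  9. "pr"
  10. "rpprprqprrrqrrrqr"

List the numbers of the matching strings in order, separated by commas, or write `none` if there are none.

1 → no match
2 → no match
3 → no match
4 → match
5 → no match
6 → no match
7 → no match
8 → match
9 → no match
10 → match

4, 8, 10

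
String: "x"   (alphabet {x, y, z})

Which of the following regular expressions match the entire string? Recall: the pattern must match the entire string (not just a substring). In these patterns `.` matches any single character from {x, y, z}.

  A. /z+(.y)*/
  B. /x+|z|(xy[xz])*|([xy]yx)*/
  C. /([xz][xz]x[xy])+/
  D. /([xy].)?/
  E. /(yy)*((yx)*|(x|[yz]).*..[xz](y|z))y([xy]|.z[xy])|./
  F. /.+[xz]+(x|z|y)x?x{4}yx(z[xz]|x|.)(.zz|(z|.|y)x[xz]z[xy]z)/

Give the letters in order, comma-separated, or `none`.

A → no match — must start with "z"
B → match
C → no match
D → no match
E → match
F → no match

B, E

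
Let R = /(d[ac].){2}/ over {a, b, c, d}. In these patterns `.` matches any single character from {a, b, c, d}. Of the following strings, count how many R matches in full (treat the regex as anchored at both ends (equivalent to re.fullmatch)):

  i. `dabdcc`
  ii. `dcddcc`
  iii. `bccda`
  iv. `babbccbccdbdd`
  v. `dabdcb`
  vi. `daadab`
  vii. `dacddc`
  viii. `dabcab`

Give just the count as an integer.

i → match
ii → match
iii → no match — must start with `d`
iv → no match — must start with `d`
v → match
vi → match
vii → no match
viii → no match
Total matched: 4

4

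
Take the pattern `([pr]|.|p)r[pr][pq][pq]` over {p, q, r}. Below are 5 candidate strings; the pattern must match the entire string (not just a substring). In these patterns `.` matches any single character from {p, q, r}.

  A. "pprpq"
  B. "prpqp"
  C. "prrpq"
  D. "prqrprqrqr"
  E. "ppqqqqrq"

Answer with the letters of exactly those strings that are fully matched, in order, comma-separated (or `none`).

A. "pprpq" → no match
B. "prpqp" → match
C. "prrpq" → match
D. "prqrprqrqr" → no match
E. "ppqqqqrq" → no match

B, C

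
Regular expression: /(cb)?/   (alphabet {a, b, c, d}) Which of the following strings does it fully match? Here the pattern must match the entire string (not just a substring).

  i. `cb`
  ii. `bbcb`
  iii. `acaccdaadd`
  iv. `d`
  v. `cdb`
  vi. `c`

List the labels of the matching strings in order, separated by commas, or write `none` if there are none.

i → match
ii → no match
iii → no match
iv → no match
v → no match
vi → no match

i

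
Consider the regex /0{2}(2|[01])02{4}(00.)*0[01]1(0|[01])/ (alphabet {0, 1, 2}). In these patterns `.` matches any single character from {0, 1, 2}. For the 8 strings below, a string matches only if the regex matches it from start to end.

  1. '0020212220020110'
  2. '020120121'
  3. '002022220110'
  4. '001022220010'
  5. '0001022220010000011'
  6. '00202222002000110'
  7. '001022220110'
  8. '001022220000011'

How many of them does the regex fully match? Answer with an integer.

1 → no match
2 → no match
3 → match
4 → match
5 → no match
6 → no match
7 → match
8 → match
Total matched: 4

4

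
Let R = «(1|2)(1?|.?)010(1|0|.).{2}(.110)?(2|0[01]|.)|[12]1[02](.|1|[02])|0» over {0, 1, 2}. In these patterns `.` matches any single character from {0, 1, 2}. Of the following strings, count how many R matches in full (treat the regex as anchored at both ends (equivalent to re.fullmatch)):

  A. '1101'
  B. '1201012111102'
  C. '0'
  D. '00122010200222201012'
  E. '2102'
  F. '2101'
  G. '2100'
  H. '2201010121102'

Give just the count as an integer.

7

A → match
B → match
C → match
D → no match
E → match
F → match
G → match
H → match
Total matched: 7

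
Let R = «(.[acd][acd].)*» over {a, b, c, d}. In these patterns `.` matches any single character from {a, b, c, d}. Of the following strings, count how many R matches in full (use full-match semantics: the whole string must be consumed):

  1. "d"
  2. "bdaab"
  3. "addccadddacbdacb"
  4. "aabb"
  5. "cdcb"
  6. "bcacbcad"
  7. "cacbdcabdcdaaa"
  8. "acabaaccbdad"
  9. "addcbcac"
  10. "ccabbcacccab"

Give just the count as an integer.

1 → no match
2 → no match
3 → match
4 → no match
5 → match
6 → match
7 → no match
8 → match
9 → match
10 → match
Total matched: 6

6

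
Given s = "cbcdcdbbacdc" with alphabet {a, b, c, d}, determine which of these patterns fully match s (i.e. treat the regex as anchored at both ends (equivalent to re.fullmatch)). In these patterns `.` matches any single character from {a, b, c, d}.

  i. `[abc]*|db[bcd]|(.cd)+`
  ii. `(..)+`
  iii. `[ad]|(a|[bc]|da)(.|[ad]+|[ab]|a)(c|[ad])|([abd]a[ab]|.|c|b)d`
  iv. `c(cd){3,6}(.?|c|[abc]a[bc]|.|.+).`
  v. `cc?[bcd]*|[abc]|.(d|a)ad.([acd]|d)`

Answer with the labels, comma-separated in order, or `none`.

ii

i → no match
ii → match
iii → no match
iv → no match — must start with "ccd"
v → no match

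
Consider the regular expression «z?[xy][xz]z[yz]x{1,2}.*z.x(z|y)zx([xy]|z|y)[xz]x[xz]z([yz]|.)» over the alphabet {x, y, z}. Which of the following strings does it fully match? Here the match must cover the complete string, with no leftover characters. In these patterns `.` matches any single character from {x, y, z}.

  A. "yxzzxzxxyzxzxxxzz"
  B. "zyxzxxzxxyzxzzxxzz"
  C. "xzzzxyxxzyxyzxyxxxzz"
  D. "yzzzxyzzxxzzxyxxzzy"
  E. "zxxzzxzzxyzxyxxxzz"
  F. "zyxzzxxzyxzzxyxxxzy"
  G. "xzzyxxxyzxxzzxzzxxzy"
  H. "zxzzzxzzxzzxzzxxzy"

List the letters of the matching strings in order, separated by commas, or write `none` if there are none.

A, C, D, E, F, G, H

A → match
B → no match
C → match
D → match
E → match
F → match
G → match
H → match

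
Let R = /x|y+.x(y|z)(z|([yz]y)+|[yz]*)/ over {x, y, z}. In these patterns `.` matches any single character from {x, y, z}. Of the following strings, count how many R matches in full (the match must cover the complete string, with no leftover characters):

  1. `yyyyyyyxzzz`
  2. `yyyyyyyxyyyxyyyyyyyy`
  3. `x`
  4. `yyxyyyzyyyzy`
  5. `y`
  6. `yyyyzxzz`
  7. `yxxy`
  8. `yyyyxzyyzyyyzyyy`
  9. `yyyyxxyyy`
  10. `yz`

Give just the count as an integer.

1 → match
2 → no match
3 → match
4 → match
5 → no match
6 → match
7 → match
8 → match
9 → match
10 → no match
Total matched: 7

7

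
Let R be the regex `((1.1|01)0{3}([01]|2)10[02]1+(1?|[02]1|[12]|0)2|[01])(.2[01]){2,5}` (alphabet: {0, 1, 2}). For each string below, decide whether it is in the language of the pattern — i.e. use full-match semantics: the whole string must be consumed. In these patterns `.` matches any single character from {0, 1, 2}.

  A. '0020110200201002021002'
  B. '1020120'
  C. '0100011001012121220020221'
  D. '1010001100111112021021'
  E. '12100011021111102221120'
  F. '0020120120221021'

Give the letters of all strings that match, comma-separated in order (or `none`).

A → no match
B → match
C → match
D → match
E → match
F → match

B, C, D, E, F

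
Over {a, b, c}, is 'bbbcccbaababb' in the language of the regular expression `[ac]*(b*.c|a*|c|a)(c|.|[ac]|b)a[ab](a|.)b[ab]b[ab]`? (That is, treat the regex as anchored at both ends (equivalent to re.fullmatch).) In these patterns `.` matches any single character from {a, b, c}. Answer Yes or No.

No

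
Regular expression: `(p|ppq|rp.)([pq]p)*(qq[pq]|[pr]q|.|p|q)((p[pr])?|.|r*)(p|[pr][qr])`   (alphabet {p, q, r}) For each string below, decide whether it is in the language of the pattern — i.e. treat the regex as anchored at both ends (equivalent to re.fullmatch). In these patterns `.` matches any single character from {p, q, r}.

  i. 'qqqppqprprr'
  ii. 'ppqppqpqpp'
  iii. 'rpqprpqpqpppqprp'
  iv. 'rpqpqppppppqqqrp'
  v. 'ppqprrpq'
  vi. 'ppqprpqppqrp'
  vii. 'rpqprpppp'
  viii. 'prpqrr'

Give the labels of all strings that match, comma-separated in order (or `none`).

i. 'qqqppqprprr' → no match
ii. 'ppqppqpqpp' → match
iii → no match
iv → no match
v. 'ppqprrpq' → match
vi. 'ppqprpqppqrp' → no match
vii. 'rpqprpppp' → no match
viii. 'prpqrr' → no match

ii, v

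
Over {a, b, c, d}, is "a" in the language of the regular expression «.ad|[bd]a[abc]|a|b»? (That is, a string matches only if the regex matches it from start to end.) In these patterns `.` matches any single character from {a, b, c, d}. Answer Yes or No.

Yes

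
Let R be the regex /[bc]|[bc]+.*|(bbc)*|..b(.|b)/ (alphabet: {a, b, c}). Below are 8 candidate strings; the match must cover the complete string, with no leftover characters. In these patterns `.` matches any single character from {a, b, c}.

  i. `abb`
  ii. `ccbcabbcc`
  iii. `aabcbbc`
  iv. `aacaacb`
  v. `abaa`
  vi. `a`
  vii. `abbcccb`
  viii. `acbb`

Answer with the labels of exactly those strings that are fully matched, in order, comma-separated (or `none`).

ii, viii

i → no match
ii → match
iii → no match
iv → no match
v → no match
vi → no match
vii → no match
viii → match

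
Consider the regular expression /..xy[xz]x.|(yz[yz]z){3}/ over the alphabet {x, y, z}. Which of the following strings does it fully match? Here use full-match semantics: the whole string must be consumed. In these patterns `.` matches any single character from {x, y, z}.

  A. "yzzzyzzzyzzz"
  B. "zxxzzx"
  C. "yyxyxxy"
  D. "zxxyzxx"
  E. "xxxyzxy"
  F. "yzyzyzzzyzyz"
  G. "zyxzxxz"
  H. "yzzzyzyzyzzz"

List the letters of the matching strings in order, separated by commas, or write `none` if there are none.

A → match
B → no match
C → match
D → match
E → match
F → match
G → no match
H → match

A, C, D, E, F, H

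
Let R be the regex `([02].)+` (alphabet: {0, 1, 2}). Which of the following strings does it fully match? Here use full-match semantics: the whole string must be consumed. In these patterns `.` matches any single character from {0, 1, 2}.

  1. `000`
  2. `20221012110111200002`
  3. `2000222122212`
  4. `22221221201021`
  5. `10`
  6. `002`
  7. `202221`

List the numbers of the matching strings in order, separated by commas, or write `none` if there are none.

1 → no match
2 → no match
3 → no match
4 → no match
5 → no match
6 → no match
7 → match

7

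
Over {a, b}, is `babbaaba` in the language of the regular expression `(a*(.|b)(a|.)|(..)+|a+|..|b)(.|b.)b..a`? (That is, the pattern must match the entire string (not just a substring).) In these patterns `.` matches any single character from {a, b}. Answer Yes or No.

No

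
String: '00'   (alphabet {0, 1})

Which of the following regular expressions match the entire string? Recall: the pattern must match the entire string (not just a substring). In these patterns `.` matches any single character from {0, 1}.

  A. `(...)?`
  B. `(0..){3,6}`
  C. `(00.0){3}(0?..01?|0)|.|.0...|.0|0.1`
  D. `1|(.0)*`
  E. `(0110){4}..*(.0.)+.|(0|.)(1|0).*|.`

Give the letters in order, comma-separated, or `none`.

A → no match
B → no match
C → match
D → match
E → match

C, D, E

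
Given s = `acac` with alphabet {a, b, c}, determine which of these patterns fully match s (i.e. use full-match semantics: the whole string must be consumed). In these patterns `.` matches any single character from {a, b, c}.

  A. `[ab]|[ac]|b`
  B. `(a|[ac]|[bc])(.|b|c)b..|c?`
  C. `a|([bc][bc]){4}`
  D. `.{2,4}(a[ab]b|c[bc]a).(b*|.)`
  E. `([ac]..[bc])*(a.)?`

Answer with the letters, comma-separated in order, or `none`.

E

A → no match
B → no match
C → no match
D → no match
E → match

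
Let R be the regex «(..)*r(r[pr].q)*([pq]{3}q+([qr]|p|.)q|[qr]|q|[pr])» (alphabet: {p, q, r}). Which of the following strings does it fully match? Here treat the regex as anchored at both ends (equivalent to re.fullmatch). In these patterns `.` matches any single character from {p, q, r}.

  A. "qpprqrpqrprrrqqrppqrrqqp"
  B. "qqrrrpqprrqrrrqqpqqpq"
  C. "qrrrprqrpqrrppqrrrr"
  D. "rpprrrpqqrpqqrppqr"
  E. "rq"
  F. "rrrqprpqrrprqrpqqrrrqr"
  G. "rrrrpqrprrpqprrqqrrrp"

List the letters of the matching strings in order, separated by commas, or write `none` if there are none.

A → match
B → no match
C → no match
D → match
E. "rq" → match
F → match
G → no match

A, D, E, F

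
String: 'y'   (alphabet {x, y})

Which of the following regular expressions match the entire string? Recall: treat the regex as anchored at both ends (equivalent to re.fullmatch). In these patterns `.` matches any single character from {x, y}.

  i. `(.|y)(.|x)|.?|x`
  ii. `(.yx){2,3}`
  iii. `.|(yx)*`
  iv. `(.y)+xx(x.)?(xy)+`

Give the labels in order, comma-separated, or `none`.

i, iii

i → match
ii → no match — must end with 'yx'
iii → match
iv → no match — must end with 'xy'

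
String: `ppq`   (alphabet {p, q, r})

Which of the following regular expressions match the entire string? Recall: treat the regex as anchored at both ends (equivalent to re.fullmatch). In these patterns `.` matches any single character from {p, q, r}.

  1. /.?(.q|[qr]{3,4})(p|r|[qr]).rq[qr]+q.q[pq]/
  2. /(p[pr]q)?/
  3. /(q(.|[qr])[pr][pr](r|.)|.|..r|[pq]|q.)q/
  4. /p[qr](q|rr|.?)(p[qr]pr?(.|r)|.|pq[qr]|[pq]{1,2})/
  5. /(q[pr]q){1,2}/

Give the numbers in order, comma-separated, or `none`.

1 → no match
2 → match
3 → no match
4 → no match
5 → no match — must start with `q`

2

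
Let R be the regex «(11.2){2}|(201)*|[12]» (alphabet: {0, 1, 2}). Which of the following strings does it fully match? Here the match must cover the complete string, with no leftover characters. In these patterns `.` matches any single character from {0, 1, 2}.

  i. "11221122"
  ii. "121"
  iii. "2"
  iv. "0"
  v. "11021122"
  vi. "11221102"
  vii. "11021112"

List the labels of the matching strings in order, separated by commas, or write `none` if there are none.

i. "11221122" → match
ii. "121" → no match
iii. "2" → match
iv. "0" → no match
v. "11021122" → match
vi. "11221102" → match
vii. "11021112" → match

i, iii, v, vi, vii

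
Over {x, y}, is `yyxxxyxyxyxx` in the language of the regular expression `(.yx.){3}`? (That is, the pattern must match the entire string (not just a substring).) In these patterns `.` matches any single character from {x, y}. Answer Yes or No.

Yes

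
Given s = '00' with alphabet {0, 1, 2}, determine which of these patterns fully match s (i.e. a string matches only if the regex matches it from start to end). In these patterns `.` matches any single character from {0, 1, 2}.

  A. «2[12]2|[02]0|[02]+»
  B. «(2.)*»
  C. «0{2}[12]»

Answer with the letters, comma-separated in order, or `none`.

A

A → match
B → no match
C → no match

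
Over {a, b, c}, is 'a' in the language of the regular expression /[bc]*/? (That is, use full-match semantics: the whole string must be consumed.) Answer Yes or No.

No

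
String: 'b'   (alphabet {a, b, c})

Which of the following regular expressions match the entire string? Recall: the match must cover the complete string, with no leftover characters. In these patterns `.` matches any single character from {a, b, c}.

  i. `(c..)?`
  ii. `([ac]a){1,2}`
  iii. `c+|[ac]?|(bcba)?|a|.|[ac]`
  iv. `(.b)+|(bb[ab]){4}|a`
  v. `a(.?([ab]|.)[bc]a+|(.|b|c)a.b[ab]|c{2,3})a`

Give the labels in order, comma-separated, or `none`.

i → no match
ii → no match — must end with 'a'
iii → match
iv → no match
v → no match — must start with 'a'

iii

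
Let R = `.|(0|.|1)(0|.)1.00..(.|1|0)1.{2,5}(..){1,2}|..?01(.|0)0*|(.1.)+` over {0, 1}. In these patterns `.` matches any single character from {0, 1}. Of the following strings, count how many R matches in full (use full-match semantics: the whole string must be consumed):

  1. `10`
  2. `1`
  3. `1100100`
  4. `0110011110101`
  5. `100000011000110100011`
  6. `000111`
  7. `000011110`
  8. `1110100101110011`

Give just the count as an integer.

1 → no match
2 → match
3 → no match
4 → no match
5 → no match
6 → no match
7 → no match
8 → no match
Total matched: 1

1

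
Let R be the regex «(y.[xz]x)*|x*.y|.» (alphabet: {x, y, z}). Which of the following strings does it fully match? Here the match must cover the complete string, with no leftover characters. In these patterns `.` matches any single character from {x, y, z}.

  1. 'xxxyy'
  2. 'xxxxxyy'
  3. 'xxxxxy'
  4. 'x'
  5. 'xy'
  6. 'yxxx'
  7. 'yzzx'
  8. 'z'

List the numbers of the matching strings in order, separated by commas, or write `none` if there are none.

1, 2, 3, 4, 5, 6, 7, 8

1 → match
2 → match
3 → match
4 → match
5 → match
6 → match
7 → match
8 → match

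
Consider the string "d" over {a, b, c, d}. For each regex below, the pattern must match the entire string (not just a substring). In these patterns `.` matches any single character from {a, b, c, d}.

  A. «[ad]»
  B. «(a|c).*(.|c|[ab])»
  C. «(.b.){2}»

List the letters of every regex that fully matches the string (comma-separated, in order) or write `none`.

A → match
B → no match
C → no match

A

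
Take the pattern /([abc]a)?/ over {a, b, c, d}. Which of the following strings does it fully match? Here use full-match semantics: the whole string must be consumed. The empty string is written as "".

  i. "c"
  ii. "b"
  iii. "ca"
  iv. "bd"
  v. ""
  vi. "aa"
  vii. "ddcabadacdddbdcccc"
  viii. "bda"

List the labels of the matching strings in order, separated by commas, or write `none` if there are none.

iii, v, vi

i. "c" → no match
ii. "b" → no match
iii. "ca" → match
iv. "bd" → no match
v. "" → match
vi. "aa" → match
vii → no match
viii. "bda" → no match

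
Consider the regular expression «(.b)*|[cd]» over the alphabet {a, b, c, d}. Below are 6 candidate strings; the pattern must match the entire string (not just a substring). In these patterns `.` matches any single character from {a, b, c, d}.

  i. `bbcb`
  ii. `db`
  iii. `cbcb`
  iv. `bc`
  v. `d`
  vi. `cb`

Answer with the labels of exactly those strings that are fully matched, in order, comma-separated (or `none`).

i → match
ii → match
iii → match
iv → no match
v → match
vi → match

i, ii, iii, v, vi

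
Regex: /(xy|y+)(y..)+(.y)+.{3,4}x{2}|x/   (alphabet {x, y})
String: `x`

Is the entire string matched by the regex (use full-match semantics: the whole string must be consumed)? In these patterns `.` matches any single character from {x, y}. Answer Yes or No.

Yes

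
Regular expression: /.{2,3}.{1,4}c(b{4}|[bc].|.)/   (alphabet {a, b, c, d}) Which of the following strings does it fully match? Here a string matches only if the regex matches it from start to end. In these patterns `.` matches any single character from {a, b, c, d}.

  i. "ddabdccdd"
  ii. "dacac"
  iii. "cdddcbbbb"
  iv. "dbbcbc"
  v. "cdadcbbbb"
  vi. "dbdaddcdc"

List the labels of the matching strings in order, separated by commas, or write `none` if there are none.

iii, iv, v

i. "ddabdccdd" → no match
ii. "dacac" → no match
iii. "cdddcbbbb" → match
iv. "dbbcbc" → match
v. "cdadcbbbb" → match
vi. "dbdaddcdc" → no match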